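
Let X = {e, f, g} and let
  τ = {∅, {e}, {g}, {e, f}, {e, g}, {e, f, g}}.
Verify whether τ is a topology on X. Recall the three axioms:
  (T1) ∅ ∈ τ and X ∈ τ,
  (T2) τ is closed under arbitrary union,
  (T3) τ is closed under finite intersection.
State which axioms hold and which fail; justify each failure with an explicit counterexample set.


τ IS a topology on X.

Axiom (T1): ∅ ∈ τ? Yes; X ∈ τ? Yes.
Axiom (T2/T3): check pairwise unions and intersections of members of τ.
All pairwise intersections and unions checked — each lies in τ. Therefore τ satisfies (T1), (T2), (T3): it IS a topology on X.


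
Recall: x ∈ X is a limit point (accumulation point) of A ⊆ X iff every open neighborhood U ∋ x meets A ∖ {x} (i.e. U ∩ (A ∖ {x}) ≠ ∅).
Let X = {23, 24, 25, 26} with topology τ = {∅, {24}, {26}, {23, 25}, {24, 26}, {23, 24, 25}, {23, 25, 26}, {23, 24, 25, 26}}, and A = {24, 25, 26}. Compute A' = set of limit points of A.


A' = {23}

For each x ∈ X, list the open sets U ∈ τ with x ∈ U, then check whether U ∩ (A ∖ {x}) ≠ ∅ for every such U.
  x = 23: opens ∋ x are {23, 25}, {23, 24, 25}, {23, 25, 26}, {23, 24, 25, 26}; each meets A ∖ {23}, so x IS a limit point.
  x = 24: open {24} ∋ x has {24} ∩ (A ∖ {24}) = ∅, so x is NOT a limit point.
  x = 25: open {23, 25} ∋ x has {23, 25} ∩ (A ∖ {25}) = ∅, so x is NOT a limit point.
  x = 26: open {26} ∋ x has {26} ∩ (A ∖ {26}) = ∅, so x is NOT a limit point.
Collecting: A' = {23}.


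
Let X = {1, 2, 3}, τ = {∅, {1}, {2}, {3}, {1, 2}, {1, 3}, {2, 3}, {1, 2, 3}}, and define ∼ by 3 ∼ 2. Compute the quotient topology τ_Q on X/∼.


X/∼ = {[1], [2=3]}; |τ_Q| = 4.

Equivalence classes: [1], [2=3].
Quotient map π: X → X/∼ sends 1 ↦ [1], 2 ↦ [2=3], 3 ↦ [2=3].
For each subset V ⊆ X/∼, compute π^{-1}(V) ⊆ X and check whether π^{-1}(V) ∈ τ. V is open in τ_Q iff π^{-1}(V) ∈ τ.
  V = {}: π^{-1}(V) = ∅ ∈ τ ✓.
  V = {[1]}: π^{-1}(V) = {1} ∈ τ ✓.
  V = {[2=3]}: π^{-1}(V) = {2, 3} ∈ τ ✓.
  V = {[1], [2=3]}: π^{-1}(V) = {1, 2, 3} ∈ τ ✓.
Open sets in the quotient: τ_Q = {{}, {[1]}, {[2=3]}, {[1], [2=3]}} (4 elements).


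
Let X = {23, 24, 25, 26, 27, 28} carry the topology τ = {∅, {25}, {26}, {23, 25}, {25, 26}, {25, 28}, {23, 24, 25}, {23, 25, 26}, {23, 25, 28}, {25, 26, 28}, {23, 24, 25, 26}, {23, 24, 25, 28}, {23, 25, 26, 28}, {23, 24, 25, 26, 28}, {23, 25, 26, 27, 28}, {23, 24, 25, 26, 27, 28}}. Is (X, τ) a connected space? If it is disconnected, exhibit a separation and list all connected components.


(X, τ) is connected.

Find clopen sets (U ∈ τ with X ∖ U ∈ τ):
  U = ∅, X ∖ U = {23, 24, 25, 26, 27, 28} — both open, so U is clopen.
  U = {23, 24, 25, 26, 27, 28}, X ∖ U = ∅ — both open, so U is clopen.
Only trivial clopens (∅ and X) exist, so (X, τ) is connected.
Compute connected components by grouping points that agree on all clopens:
  component: {23, 24, 25, 26, 27, 28}


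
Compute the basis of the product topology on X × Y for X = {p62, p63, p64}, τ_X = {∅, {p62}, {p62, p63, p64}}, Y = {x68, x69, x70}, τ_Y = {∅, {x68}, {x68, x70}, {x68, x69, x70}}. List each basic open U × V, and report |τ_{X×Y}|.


Basis B = {∅ × ∅, {p62} × {x68}, {p62} × {x68, x70}, {p62} × {x68, x69, x70}, {p62, p63, p64} × {x68}, {p62, p63, p64} × {x68, x70}, {p62, p63, p64} × {x68, x69, x70}}; |τ_{X×Y}| = 10.

Enumerate products U × V with U ∈ τ_X, V ∈ τ_Y (deduplicated):
  ∅ × ∅ = {} (∅)
  {p62} × {x68} = {(p62,x68)}
  {p62} × {x68, x70} = {(p62,x68), (p62,x70)}
  {p62} × {x68, x69, x70} = {(p62,x68), (p62,x69), (p62,x70)}
  {p62, p63, p64} × {x68} = {(p62,x68), (p63,x68), (p64,x68)}
  {p62, p63, p64} × {x68, x70} = {(p62,x68), (p62,x70), (p63,x68), (p63,x70), (p64,x68), (p64,x70)}
  {p62, p63, p64} × {x68, x69, x70} = {(p62,x68), (p62,x69), (p62,x70), (p63,x68), (p63,x69), (p63,x70), (p64,x68), (p64,x69), (p64,x70)}
These 7 distinct sets form the basis B.
Close under arbitrary unions to get τ_{X×Y}; counting gives |τ_{X×Y}| = 10.


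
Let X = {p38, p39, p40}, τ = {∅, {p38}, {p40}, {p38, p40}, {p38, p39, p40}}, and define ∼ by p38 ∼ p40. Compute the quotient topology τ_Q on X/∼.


X/∼ = {[p38=p40], [p39]}; |τ_Q| = 3.

Equivalence classes: [p38=p40], [p39].
Quotient map π: X → X/∼ sends p38 ↦ [p38=p40], p39 ↦ [p39], p40 ↦ [p38=p40].
For each subset V ⊆ X/∼, compute π^{-1}(V) ⊆ X and check whether π^{-1}(V) ∈ τ. V is open in τ_Q iff π^{-1}(V) ∈ τ.
  V = {}: π^{-1}(V) = ∅ ∈ τ ✓.
  V = {[p38=p40]}: π^{-1}(V) = {p38, p40} ∈ τ ✓.
  V = {[p39]}: π^{-1}(V) = {p39} ∉ τ ✗.
  V = {[p38=p40], [p39]}: π^{-1}(V) = {p38, p39, p40} ∈ τ ✓.
Open sets in the quotient: τ_Q = {{}, {[p38=p40]}, {[p38=p40], [p39]}} (3 elements).


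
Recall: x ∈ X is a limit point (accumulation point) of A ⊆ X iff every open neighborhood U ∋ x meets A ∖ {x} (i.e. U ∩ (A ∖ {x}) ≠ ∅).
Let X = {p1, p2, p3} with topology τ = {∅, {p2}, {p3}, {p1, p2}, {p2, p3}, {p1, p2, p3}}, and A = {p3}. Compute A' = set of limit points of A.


A' = ∅

For each x ∈ X, list the open sets U ∈ τ with x ∈ U, then check whether U ∩ (A ∖ {x}) ≠ ∅ for every such U.
  x = p1: open {p1, p2} ∋ x has {p1, p2} ∩ (A ∖ {p1}) = ∅, so x is NOT a limit point.
  x = p2: open {p2} ∋ x has {p2} ∩ (A ∖ {p2}) = ∅, so x is NOT a limit point.
  x = p3: open {p3} ∋ x has {p3} ∩ (A ∖ {p3}) = ∅, so x is NOT a limit point.
Collecting: A' = ∅.


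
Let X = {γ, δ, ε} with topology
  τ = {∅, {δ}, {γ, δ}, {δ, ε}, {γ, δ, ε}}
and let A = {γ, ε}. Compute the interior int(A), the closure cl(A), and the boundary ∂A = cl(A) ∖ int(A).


int(A) = ∅, cl(A) = {γ, ε}, ∂A = {γ, ε}.

Closed sets in (X, τ) are complements of opens:
  closed(X, τ) = {∅, {γ}, {ε}, {γ, ε}, {γ, δ, ε}}.
int(A) = ⋃ {U ∈ τ : U ⊆ A}. Opens contained in A: ∅.
Taking the union of these: int(A) = ∅.
cl(A) = ⋂ {C closed : A ⊆ C}. Closed sets containing A: {γ, ε}, {γ, δ, ε}.
Intersecting these: cl(A) = {γ, ε}.
∂A = cl(A) ∖ int(A) = {γ, ε} ∖ ∅ = {γ, ε}.


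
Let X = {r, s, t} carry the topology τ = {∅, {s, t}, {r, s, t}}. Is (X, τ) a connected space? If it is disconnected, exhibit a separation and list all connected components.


(X, τ) is connected.

Find clopen sets (U ∈ τ with X ∖ U ∈ τ):
  U = ∅, X ∖ U = {r, s, t} — both open, so U is clopen.
  U = {r, s, t}, X ∖ U = ∅ — both open, so U is clopen.
Only trivial clopens (∅ and X) exist, so (X, τ) is connected.
Compute connected components by grouping points that agree on all clopens:
  component: {r, s, t}


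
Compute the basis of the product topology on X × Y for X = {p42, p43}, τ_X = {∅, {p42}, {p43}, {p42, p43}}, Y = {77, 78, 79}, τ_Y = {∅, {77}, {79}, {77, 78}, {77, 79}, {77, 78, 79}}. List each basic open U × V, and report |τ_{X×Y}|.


Basis B = {∅ × ∅, {p42} × {77}, {p42} × {79}, {p43} × {77}, {p43} × {79}, {p42} × {77, 78}, {p42} × {77, 79}, {p42, p43} × {77}, {p42, p43} × {79}, {p43} × {77, 78}, {p43} × {77, 79}, {p42} × {77, 78, 79}, {p43} × {77, 78, 79}, {p42, p43} × {77, 78}, {p42, p43} × {77, 79}, {p42, p43} × {77, 78, 79}}; |τ_{X×Y}| = 36.

Enumerate products U × V with U ∈ τ_X, V ∈ τ_Y (deduplicated):
  ∅ × ∅ = {} (∅)
  {p42} × {77} = {(p42,77)}
  {p42} × {79} = {(p42,79)}
  {p43} × {77} = {(p43,77)}
  {p43} × {79} = {(p43,79)}
  {p42} × {77, 78} = {(p42,77), (p42,78)}
  {p42} × {77, 79} = {(p42,77), (p42,79)}
  {p42, p43} × {77} = {(p42,77), (p43,77)}
  {p42, p43} × {79} = {(p42,79), (p43,79)}
  {p43} × {77, 78} = {(p43,77), (p43,78)}
  {p43} × {77, 79} = {(p43,77), (p43,79)}
  {p42} × {77, 78, 79} = {(p42,77), (p42,78), (p42,79)}
  {p43} × {77, 78, 79} = {(p43,77), (p43,78), (p43,79)}
  {p42, p43} × {77, 78} = {(p42,77), (p42,78), (p43,77), (p43,78)}
  {p42, p43} × {77, 79} = {(p42,77), (p42,79), (p43,77), (p43,79)}
  {p42, p43} × {77, 78, 79} = {(p42,77), (p42,78), (p42,79), (p43,77), (p43,78), (p43,79)}
These 16 distinct sets form the basis B.
Close under arbitrary unions to get τ_{X×Y}; counting gives |τ_{X×Y}| = 36.


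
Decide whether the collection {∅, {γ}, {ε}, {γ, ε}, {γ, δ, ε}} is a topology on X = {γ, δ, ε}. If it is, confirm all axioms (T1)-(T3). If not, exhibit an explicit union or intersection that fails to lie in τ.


τ IS a topology on X.

Axiom (T1): ∅ ∈ τ? Yes; X ∈ τ? Yes.
Axiom (T2/T3): check pairwise unions and intersections of members of τ.
All pairwise intersections and unions checked — each lies in τ. Therefore τ satisfies (T1), (T2), (T3): it IS a topology on X.


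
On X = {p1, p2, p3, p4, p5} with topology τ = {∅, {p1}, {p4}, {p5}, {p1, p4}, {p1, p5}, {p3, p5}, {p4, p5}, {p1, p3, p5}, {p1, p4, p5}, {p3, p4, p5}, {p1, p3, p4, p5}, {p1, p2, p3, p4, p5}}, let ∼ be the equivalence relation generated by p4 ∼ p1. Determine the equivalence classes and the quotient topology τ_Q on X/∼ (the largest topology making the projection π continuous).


X/∼ = {[p1=p4], [p2], [p3], [p5]}; |τ_Q| = 7.

Equivalence classes: [p1=p4], [p2], [p3], [p5].
Quotient map π: X → X/∼ sends p1 ↦ [p1=p4], p2 ↦ [p2], p3 ↦ [p3], p4 ↦ [p1=p4], p5 ↦ [p5].
For each subset V ⊆ X/∼, compute π^{-1}(V) ⊆ X and check whether π^{-1}(V) ∈ τ. V is open in τ_Q iff π^{-1}(V) ∈ τ.
  V = {}: π^{-1}(V) = ∅ ∈ τ ✓.
  V = {[p1=p4]}: π^{-1}(V) = {p1, p4} ∈ τ ✓.
  V = {[p2]}: π^{-1}(V) = {p2} ∉ τ ✗.
  V = {[p1=p4], [p2]}: π^{-1}(V) = {p1, p2, p4} ∉ τ ✗.
  V = {[p3]}: π^{-1}(V) = {p3} ∉ τ ✗.
  V = {[p1=p4], [p3]}: π^{-1}(V) = {p1, p3, p4} ∉ τ ✗.
  V = {[p2], [p3]}: π^{-1}(V) = {p2, p3} ∉ τ ✗.
  V = {[p1=p4], [p2], [p3]}: π^{-1}(V) = {p1, p2, p3, p4} ∉ τ ✗.
  V = {[p5]}: π^{-1}(V) = {p5} ∈ τ ✓.
  V = {[p1=p4], [p5]}: π^{-1}(V) = {p1, p4, p5} ∈ τ ✓.
  V = {[p2], [p5]}: π^{-1}(V) = {p2, p5} ∉ τ ✗.
  V = {[p1=p4], [p2], [p5]}: π^{-1}(V) = {p1, p2, p4, p5} ∉ τ ✗.
  V = {[p3], [p5]}: π^{-1}(V) = {p3, p5} ∈ τ ✓.
  V = {[p1=p4], [p3], [p5]}: π^{-1}(V) = {p1, p3, p4, p5} ∈ τ ✓.
  V = {[p2], [p3], [p5]}: π^{-1}(V) = {p2, p3, p5} ∉ τ ✗.
  V = {[p1=p4], [p2], [p3], [p5]}: π^{-1}(V) = {p1, p2, p3, p4, p5} ∈ τ ✓.
Open sets in the quotient: τ_Q = {{}, {[p1=p4]}, {[p5]}, {[p1=p4], [p5]}, {[p3], [p5]}, {[p1=p4], [p3], [p5]}, {[p1=p4], [p2], [p3], [p5]}} (7 elements).


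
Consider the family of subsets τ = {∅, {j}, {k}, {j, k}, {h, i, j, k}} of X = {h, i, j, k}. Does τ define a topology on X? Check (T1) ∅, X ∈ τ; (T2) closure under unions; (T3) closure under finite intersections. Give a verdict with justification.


τ IS a topology on X.

Axiom (T1): ∅ ∈ τ? Yes; X ∈ τ? Yes.
Axiom (T2/T3): check pairwise unions and intersections of members of τ.
All pairwise intersections and unions checked — each lies in τ. Therefore τ satisfies (T1), (T2), (T3): it IS a topology on X.


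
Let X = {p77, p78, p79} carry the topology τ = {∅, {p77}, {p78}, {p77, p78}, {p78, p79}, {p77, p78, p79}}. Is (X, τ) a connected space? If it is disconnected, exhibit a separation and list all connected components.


(X, τ) is disconnected; components = [{p77}, {p78, p79}].

Find clopen sets (U ∈ τ with X ∖ U ∈ τ):
  U = ∅, X ∖ U = {p77, p78, p79} — both open, so U is clopen.
  U = {p77}, X ∖ U = {p78, p79} — both open, so U is clopen.
  U = {p78, p79}, X ∖ U = {p77} — both open, so U is clopen.
  U = {p77, p78, p79}, X ∖ U = ∅ — both open, so U is clopen.
Nontrivial clopen(s) exist: e.g. {p77}. So (X, τ) is disconnected.
Compute connected components by grouping points that agree on all clopens:
  component: {p77}
  component: {p78, p79}


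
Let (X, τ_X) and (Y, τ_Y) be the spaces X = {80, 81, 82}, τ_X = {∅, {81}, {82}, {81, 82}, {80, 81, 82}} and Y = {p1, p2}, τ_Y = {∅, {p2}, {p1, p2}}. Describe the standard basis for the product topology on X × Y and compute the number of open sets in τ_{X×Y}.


Basis B = {∅ × ∅, {81} × {p2}, {82} × {p2}, {81} × {p1, p2}, {81, 82} × {p2}, {82} × {p1, p2}, {80, 81, 82} × {p2}, {81, 82} × {p1, p2}, {80, 81, 82} × {p1, p2}}; |τ_{X×Y}| = 14.

Enumerate products U × V with U ∈ τ_X, V ∈ τ_Y (deduplicated):
  ∅ × ∅ = {} (∅)
  {81} × {p2} = {(81,p2)}
  {82} × {p2} = {(82,p2)}
  {81} × {p1, p2} = {(81,p1), (81,p2)}
  {81, 82} × {p2} = {(81,p2), (82,p2)}
  {82} × {p1, p2} = {(82,p1), (82,p2)}
  {80, 81, 82} × {p2} = {(80,p2), (81,p2), (82,p2)}
  {81, 82} × {p1, p2} = {(81,p1), (81,p2), (82,p1), (82,p2)}
  {80, 81, 82} × {p1, p2} = {(80,p1), (80,p2), (81,p1), (81,p2), (82,p1), (82,p2)}
These 9 distinct sets form the basis B.
Close under arbitrary unions to get τ_{X×Y}; counting gives |τ_{X×Y}| = 14.


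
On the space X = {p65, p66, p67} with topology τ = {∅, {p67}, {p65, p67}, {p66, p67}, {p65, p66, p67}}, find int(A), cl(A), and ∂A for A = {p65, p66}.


int(A) = ∅, cl(A) = {p65, p66}, ∂A = {p65, p66}.

Closed sets in (X, τ) are complements of opens:
  closed(X, τ) = {∅, {p65}, {p66}, {p65, p66}, {p65, p66, p67}}.
int(A) = ⋃ {U ∈ τ : U ⊆ A}. Opens contained in A: ∅.
Taking the union of these: int(A) = ∅.
cl(A) = ⋂ {C closed : A ⊆ C}. Closed sets containing A: {p65, p66}, {p65, p66, p67}.
Intersecting these: cl(A) = {p65, p66}.
∂A = cl(A) ∖ int(A) = {p65, p66} ∖ ∅ = {p65, p66}.


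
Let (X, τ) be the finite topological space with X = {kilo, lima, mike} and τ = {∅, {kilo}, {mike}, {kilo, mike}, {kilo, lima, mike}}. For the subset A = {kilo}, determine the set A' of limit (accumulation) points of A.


A' = {lima}

For each x ∈ X, list the open sets U ∈ τ with x ∈ U, then check whether U ∩ (A ∖ {x}) ≠ ∅ for every such U.
  x = kilo: open {kilo} ∋ x has {kilo} ∩ (A ∖ {kilo}) = ∅, so x is NOT a limit point.
  x = lima: opens ∋ x are {kilo, lima, mike}; each meets A ∖ {lima}, so x IS a limit point.
  x = mike: open {mike} ∋ x has {mike} ∩ (A ∖ {mike}) = ∅, so x is NOT a limit point.
Collecting: A' = {lima}.


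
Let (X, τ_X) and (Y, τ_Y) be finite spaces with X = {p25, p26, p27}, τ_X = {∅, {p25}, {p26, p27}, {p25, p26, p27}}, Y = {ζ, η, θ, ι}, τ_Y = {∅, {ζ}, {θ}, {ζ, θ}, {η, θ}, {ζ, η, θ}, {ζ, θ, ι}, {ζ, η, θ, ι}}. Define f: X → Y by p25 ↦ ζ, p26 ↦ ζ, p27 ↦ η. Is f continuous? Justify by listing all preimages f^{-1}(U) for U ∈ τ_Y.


f is NOT continuous.

Compute f^{-1}(U) for each U ∈ τ_Y:
  U = ∅: f^{-1}(U) = ∅ ∈ τ_X ✓.
  U = {ζ}: f^{-1}(U) = {p25, p26} ∉ τ_X ✗.
  U = {θ}: f^{-1}(U) = ∅ ∈ τ_X ✓.
  U = {ζ, θ}: f^{-1}(U) = {p25, p26} ∉ τ_X ✗.
  U = {η, θ}: f^{-1}(U) = {p27} ∉ τ_X ✗.
  U = {ζ, η, θ}: f^{-1}(U) = {p25, p26, p27} ∈ τ_X ✓.
  U = {ζ, θ, ι}: f^{-1}(U) = {p25, p26} ∉ τ_X ✗.
  U = {ζ, η, θ, ι}: f^{-1}(U) = {p25, p26, p27} ∈ τ_X ✓.
Found U = {ζ} with f^{-1}(U) = {p25, p26} not in τ_X. Therefore f is NOT continuous.


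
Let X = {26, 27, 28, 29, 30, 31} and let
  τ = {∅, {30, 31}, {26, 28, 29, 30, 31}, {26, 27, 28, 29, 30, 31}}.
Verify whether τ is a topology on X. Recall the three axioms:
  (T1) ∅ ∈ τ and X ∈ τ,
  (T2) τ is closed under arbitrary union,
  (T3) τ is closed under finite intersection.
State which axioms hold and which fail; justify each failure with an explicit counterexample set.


τ IS a topology on X.

Axiom (T1): ∅ ∈ τ? Yes; X ∈ τ? Yes.
Axiom (T2/T3): check pairwise unions and intersections of members of τ.
All pairwise intersections and unions checked — each lies in τ. Therefore τ satisfies (T1), (T2), (T3): it IS a topology on X.


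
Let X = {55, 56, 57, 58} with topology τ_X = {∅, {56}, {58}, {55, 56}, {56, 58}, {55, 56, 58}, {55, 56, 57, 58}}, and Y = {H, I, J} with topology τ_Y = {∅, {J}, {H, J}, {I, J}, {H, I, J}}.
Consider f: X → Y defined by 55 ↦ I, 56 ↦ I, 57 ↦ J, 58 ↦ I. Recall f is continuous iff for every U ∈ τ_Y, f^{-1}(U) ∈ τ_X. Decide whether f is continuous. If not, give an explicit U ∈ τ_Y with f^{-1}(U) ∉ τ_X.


f is NOT continuous.

Compute f^{-1}(U) for each U ∈ τ_Y:
  U = ∅: f^{-1}(U) = ∅ ∈ τ_X ✓.
  U = {J}: f^{-1}(U) = {57} ∉ τ_X ✗.
  U = {H, J}: f^{-1}(U) = {57} ∉ τ_X ✗.
  U = {I, J}: f^{-1}(U) = {55, 56, 57, 58} ∈ τ_X ✓.
  U = {H, I, J}: f^{-1}(U) = {55, 56, 57, 58} ∈ τ_X ✓.
Found U = {J} with f^{-1}(U) = {57} not in τ_X. Therefore f is NOT continuous.


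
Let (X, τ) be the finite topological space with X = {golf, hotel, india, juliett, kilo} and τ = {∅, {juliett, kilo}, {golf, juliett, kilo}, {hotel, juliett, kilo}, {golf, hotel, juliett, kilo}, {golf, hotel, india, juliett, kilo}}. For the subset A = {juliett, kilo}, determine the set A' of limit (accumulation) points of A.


A' = {golf, hotel, india, juliett, kilo}

For each x ∈ X, list the open sets U ∈ τ with x ∈ U, then check whether U ∩ (A ∖ {x}) ≠ ∅ for every such U.
  x = golf: opens ∋ x are {golf, juliett, kilo}, {golf, hotel, juliett, kilo}, {golf, hotel, india, juliett, kilo}; each meets A ∖ {golf}, so x IS a limit point.
  x = hotel: opens ∋ x are {hotel, juliett, kilo}, {golf, hotel, juliett, kilo}, {golf, hotel, india, juliett, kilo}; each meets A ∖ {hotel}, so x IS a limit point.
  x = india: opens ∋ x are {golf, hotel, india, juliett, kilo}; each meets A ∖ {india}, so x IS a limit point.
  x = juliett: opens ∋ x are {juliett, kilo}, {golf, juliett, kilo}, {hotel, juliett, kilo}, {golf, hotel, juliett, kilo}, {golf, hotel, india, juliett, kilo}; each meets A ∖ {juliett}, so x IS a limit point.
  x = kilo: opens ∋ x are {juliett, kilo}, {golf, juliett, kilo}, {hotel, juliett, kilo}, {golf, hotel, juliett, kilo}, {golf, hotel, india, juliett, kilo}; each meets A ∖ {kilo}, so x IS a limit point.
Collecting: A' = {golf, hotel, india, juliett, kilo}.


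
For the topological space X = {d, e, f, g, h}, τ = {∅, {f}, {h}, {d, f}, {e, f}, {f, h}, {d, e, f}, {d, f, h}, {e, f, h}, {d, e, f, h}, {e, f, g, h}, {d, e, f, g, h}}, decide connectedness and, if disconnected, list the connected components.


(X, τ) is connected.

Find clopen sets (U ∈ τ with X ∖ U ∈ τ):
  U = ∅, X ∖ U = {d, e, f, g, h} — both open, so U is clopen.
  U = {d, e, f, g, h}, X ∖ U = ∅ — both open, so U is clopen.
Only trivial clopens (∅ and X) exist, so (X, τ) is connected.
Compute connected components by grouping points that agree on all clopens:
  component: {d, e, f, g, h}


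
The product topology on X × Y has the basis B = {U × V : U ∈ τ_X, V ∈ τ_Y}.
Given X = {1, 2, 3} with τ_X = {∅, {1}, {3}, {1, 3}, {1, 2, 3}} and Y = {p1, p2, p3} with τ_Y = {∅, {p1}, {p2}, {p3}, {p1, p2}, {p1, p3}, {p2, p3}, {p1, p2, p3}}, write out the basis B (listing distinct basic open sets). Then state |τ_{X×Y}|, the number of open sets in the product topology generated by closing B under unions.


Basis B = {∅ × ∅, {1} × {p1}, {1} × {p2}, {1} × {p3}, {3} × {p1}, {3} × {p2}, {3} × {p3}, {1} × {p1, p2}, {1} × {p1, p3}, {1, 3} × {p1}, {1} × {p2, p3}, {1, 3} × {p2}, {1, 3} × {p3}, {3} × {p1, p2}, {3} × {p1, p3}, {3} × {p2, p3}, {1} × {p1, p2, p3}, {1, 2, 3} × {p1}, {1, 2, 3} × {p2}, {1, 2, 3} × {p3}, {3} × {p1, p2, p3}, {1, 3} × {p1, p2}, {1, 3} × {p1, p3}, {1, 3} × {p2, p3}, {1, 3} × {p1, p2, p3}, {1, 2, 3} × {p1, p2}, {1, 2, 3} × {p1, p3}, {1, 2, 3} × {p2, p3}, {1, 2, 3} × {p1, p2, p3}}; |τ_{X×Y}| = 125.

Enumerate products U × V with U ∈ τ_X, V ∈ τ_Y (deduplicated):
  ∅ × ∅ = {} (∅)
  {1} × {p1} = {(1,p1)}
  {1} × {p2} = {(1,p2)}
  {1} × {p3} = {(1,p3)}
  {3} × {p1} = {(3,p1)}
  {3} × {p2} = {(3,p2)}
  {3} × {p3} = {(3,p3)}
  {1} × {p1, p2} = {(1,p1), (1,p2)}
  {1} × {p1, p3} = {(1,p1), (1,p3)}
  {1, 3} × {p1} = {(1,p1), (3,p1)}
  {1} × {p2, p3} = {(1,p2), (1,p3)}
  {1, 3} × {p2} = {(1,p2), (3,p2)}
  {1, 3} × {p3} = {(1,p3), (3,p3)}
  {3} × {p1, p2} = {(3,p1), (3,p2)}
  {3} × {p1, p3} = {(3,p1), (3,p3)}
  {3} × {p2, p3} = {(3,p2), (3,p3)}
  {1} × {p1, p2, p3} = {(1,p1), (1,p2), (1,p3)}
  {1, 2, 3} × {p1} = {(1,p1), (2,p1), (3,p1)}
  {1, 2, 3} × {p2} = {(1,p2), (2,p2), (3,p2)}
  {1, 2, 3} × {p3} = {(1,p3), (2,p3), (3,p3)}
  {3} × {p1, p2, p3} = {(3,p1), (3,p2), (3,p3)}
  {1, 3} × {p1, p2} = {(1,p1), (1,p2), (3,p1), (3,p2)}
  {1, 3} × {p1, p3} = {(1,p1), (1,p3), (3,p1), (3,p3)}
  {1, 3} × {p2, p3} = {(1,p2), (1,p3), (3,p2), (3,p3)}
  {1, 3} × {p1, p2, p3} = {(1,p1), (1,p2), (1,p3), (3,p1), (3,p2), (3,p3)}
  {1, 2, 3} × {p1, p2} = {(1,p1), (1,p2), (2,p1), (2,p2), (3,p1), (3,p2)}
  {1, 2, 3} × {p1, p3} = {(1,p1), (1,p3), (2,p1), (2,p3), (3,p1), (3,p3)}
  {1, 2, 3} × {p2, p3} = {(1,p2), (1,p3), (2,p2), (2,p3), (3,p2), (3,p3)}
  {1, 2, 3} × {p1, p2, p3} = {(1,p1), (1,p2), (1,p3), (2,p1), (2,p2), (2,p3), (3,p1), (3,p2), (3,p3)}
These 29 distinct sets form the basis B.
Close under arbitrary unions to get τ_{X×Y}; counting gives |τ_{X×Y}| = 125.


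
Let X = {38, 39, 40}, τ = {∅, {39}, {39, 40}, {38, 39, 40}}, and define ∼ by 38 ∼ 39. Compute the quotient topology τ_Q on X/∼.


X/∼ = {[38=39], [40]}; |τ_Q| = 2.

Equivalence classes: [38=39], [40].
Quotient map π: X → X/∼ sends 38 ↦ [38=39], 39 ↦ [38=39], 40 ↦ [40].
For each subset V ⊆ X/∼, compute π^{-1}(V) ⊆ X and check whether π^{-1}(V) ∈ τ. V is open in τ_Q iff π^{-1}(V) ∈ τ.
  V = {}: π^{-1}(V) = ∅ ∈ τ ✓.
  V = {[38=39]}: π^{-1}(V) = {38, 39} ∉ τ ✗.
  V = {[40]}: π^{-1}(V) = {40} ∉ τ ✗.
  V = {[38=39], [40]}: π^{-1}(V) = {38, 39, 40} ∈ τ ✓.
Open sets in the quotient: τ_Q = {{}, {[38=39], [40]}} (2 elements).


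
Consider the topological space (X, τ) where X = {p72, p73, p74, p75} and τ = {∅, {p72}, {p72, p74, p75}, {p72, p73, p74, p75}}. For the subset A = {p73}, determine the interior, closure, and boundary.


int(A) = ∅, cl(A) = {p73}, ∂A = {p73}.

Closed sets in (X, τ) are complements of opens:
  closed(X, τ) = {∅, {p73}, {p73, p74, p75}, {p72, p73, p74, p75}}.
int(A) = ⋃ {U ∈ τ : U ⊆ A}. Opens contained in A: ∅.
Taking the union of these: int(A) = ∅.
cl(A) = ⋂ {C closed : A ⊆ C}. Closed sets containing A: {p73}, {p73, p74, p75}, {p72, p73, p74, p75}.
Intersecting these: cl(A) = {p73}.
∂A = cl(A) ∖ int(A) = {p73} ∖ ∅ = {p73}.


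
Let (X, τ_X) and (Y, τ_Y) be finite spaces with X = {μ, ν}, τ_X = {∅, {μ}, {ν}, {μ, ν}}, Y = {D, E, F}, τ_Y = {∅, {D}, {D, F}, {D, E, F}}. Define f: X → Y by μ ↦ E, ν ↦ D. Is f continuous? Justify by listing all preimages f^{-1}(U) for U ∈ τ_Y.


f IS continuous.

Compute f^{-1}(U) for each U ∈ τ_Y:
  U = ∅: f^{-1}(U) = ∅ ∈ τ_X ✓.
  U = {D}: f^{-1}(U) = {ν} ∈ τ_X ✓.
  U = {D, F}: f^{-1}(U) = {ν} ∈ τ_X ✓.
  U = {D, E, F}: f^{-1}(U) = {μ, ν} ∈ τ_X ✓.
Every preimage lies in τ_X, so f IS continuous.


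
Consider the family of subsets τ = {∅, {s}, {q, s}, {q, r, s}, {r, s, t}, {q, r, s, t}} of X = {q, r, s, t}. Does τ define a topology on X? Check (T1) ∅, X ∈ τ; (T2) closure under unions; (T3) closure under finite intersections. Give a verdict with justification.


τ is NOT a topology on X.

Axiom (T1): ∅ ∈ τ? Yes; X ∈ τ? Yes.
Axiom (T2/T3): check pairwise unions and intersections of members of τ.
Counterexample for (T3): {q, r, s} ∩ {r, s, t} = {r, s} ∉ τ. Therefore τ is NOT a topology.


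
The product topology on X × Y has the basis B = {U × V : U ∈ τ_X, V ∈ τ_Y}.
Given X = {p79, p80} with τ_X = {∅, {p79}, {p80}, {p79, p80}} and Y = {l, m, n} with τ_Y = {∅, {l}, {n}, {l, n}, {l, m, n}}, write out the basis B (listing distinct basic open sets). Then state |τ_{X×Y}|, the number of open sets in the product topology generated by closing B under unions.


Basis B = {∅ × ∅, {p79} × {l}, {p79} × {n}, {p80} × {l}, {p80} × {n}, {p79} × {l, n}, {p79, p80} × {l}, {p79, p80} × {n}, {p80} × {l, n}, {p79} × {l, m, n}, {p80} × {l, m, n}, {p79, p80} × {l, n}, {p79, p80} × {l, m, n}}; |τ_{X×Y}| = 25.

Enumerate products U × V with U ∈ τ_X, V ∈ τ_Y (deduplicated):
  ∅ × ∅ = {} (∅)
  {p79} × {l} = {(p79,l)}
  {p79} × {n} = {(p79,n)}
  {p80} × {l} = {(p80,l)}
  {p80} × {n} = {(p80,n)}
  {p79} × {l, n} = {(p79,l), (p79,n)}
  {p79, p80} × {l} = {(p79,l), (p80,l)}
  {p79, p80} × {n} = {(p79,n), (p80,n)}
  {p80} × {l, n} = {(p80,l), (p80,n)}
  {p79} × {l, m, n} = {(p79,l), (p79,m), (p79,n)}
  {p80} × {l, m, n} = {(p80,l), (p80,m), (p80,n)}
  {p79, p80} × {l, n} = {(p79,l), (p79,n), (p80,l), (p80,n)}
  {p79, p80} × {l, m, n} = {(p79,l), (p79,m), (p79,n), (p80,l), (p80,m), (p80,n)}
These 13 distinct sets form the basis B.
Close under arbitrary unions to get τ_{X×Y}; counting gives |τ_{X×Y}| = 25.


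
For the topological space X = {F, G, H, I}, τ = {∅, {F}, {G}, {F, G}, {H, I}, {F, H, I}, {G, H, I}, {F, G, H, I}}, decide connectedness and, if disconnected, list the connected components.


(X, τ) is disconnected; components = [{F}, {G}, {H, I}].

Find clopen sets (U ∈ τ with X ∖ U ∈ τ):
  U = ∅, X ∖ U = {F, G, H, I} — both open, so U is clopen.
  U = {F}, X ∖ U = {G, H, I} — both open, so U is clopen.
  U = {G}, X ∖ U = {F, H, I} — both open, so U is clopen.
  U = {F, G}, X ∖ U = {H, I} — both open, so U is clopen.
  U = {H, I}, X ∖ U = {F, G} — both open, so U is clopen.
  U = {F, H, I}, X ∖ U = {G} — both open, so U is clopen.
  U = {G, H, I}, X ∖ U = {F} — both open, so U is clopen.
  U = {F, G, H, I}, X ∖ U = ∅ — both open, so U is clopen.
Nontrivial clopen(s) exist: e.g. {F}. So (X, τ) is disconnected.
Compute connected components by grouping points that agree on all clopens:
  component: {F}
  component: {G}
  component: {H, I}


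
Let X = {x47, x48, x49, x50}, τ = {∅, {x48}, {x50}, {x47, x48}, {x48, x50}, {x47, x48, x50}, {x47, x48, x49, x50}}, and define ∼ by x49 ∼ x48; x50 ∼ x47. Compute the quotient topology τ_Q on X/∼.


X/∼ = {[x47=x50], [x48=x49]}; |τ_Q| = 2.

Equivalence classes: [x47=x50], [x48=x49].
Quotient map π: X → X/∼ sends x47 ↦ [x47=x50], x48 ↦ [x48=x49], x49 ↦ [x48=x49], x50 ↦ [x47=x50].
For each subset V ⊆ X/∼, compute π^{-1}(V) ⊆ X and check whether π^{-1}(V) ∈ τ. V is open in τ_Q iff π^{-1}(V) ∈ τ.
  V = {}: π^{-1}(V) = ∅ ∈ τ ✓.
  V = {[x47=x50]}: π^{-1}(V) = {x47, x50} ∉ τ ✗.
  V = {[x48=x49]}: π^{-1}(V) = {x48, x49} ∉ τ ✗.
  V = {[x47=x50], [x48=x49]}: π^{-1}(V) = {x47, x48, x49, x50} ∈ τ ✓.
Open sets in the quotient: τ_Q = {{}, {[x47=x50], [x48=x49]}} (2 elements).


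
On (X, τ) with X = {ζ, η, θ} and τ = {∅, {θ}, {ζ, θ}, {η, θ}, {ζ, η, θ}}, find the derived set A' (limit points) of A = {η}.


A' = ∅

For each x ∈ X, list the open sets U ∈ τ with x ∈ U, then check whether U ∩ (A ∖ {x}) ≠ ∅ for every such U.
  x = ζ: open {ζ, θ} ∋ x has {ζ, θ} ∩ (A ∖ {ζ}) = ∅, so x is NOT a limit point.
  x = η: open {η, θ} ∋ x has {η, θ} ∩ (A ∖ {η}) = ∅, so x is NOT a limit point.
  x = θ: open {θ} ∋ x has {θ} ∩ (A ∖ {θ}) = ∅, so x is NOT a limit point.
Collecting: A' = ∅.


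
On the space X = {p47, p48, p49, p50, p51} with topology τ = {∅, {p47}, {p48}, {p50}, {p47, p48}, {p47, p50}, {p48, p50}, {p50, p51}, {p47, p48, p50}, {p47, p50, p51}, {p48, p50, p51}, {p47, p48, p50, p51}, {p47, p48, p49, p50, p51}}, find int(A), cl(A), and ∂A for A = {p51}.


int(A) = ∅, cl(A) = {p49, p51}, ∂A = {p49, p51}.

Closed sets in (X, τ) are complements of opens:
  closed(X, τ) = {∅, {p49}, {p47, p49}, {p48, p49}, {p49, p51}, {p47, p48, p49}, {p47, p49, p51}, {p48, p49, p51}, {p49, p50, p51}, {p47, p48, p49, p51}, {p47, p49, p50, p51}, {p48, p49, p50, p51}, {p47, p48, p49, p50, p51}}.
int(A) = ⋃ {U ∈ τ : U ⊆ A}. Opens contained in A: ∅.
Taking the union of these: int(A) = ∅.
cl(A) = ⋂ {C closed : A ⊆ C}. Closed sets containing A: {p49, p51}, {p47, p49, p51}, {p48, p49, p51}, {p49, p50, p51}, {p47, p48, p49, p51}, {p47, p49, p50, p51}, {p48, p49, p50, p51}, {p47, p48, p49, p50, p51}.
Intersecting these: cl(A) = {p49, p51}.
∂A = cl(A) ∖ int(A) = {p49, p51} ∖ ∅ = {p49, p51}.


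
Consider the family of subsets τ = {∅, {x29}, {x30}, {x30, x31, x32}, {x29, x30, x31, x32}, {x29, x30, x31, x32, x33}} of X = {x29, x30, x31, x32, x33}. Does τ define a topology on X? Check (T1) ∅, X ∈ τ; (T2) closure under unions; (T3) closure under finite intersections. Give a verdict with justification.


τ is NOT a topology on X.

Axiom (T1): ∅ ∈ τ? Yes; X ∈ τ? Yes.
Axiom (T2/T3): check pairwise unions and intersections of members of τ.
Counterexample for (T2): {x29} ∪ {x30} = {x29, x30} ∉ τ. Therefore τ is NOT a topology.


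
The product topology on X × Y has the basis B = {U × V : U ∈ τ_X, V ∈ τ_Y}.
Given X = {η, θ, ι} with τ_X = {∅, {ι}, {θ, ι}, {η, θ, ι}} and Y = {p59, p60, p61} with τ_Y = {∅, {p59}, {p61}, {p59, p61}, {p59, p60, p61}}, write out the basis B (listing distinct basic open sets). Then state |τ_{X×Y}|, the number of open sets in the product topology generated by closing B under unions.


Basis B = {∅ × ∅, {ι} × {p59}, {ι} × {p61}, {θ, ι} × {p59}, {θ, ι} × {p61}, {ι} × {p59, p61}, {η, θ, ι} × {p59}, {η, θ, ι} × {p61}, {ι} × {p59, p60, p61}, {θ, ι} × {p59, p61}, {η, θ, ι} × {p59, p61}, {θ, ι} × {p59, p60, p61}, {η, θ, ι} × {p59, p60, p61}}; |τ_{X×Y}| = 30.

Enumerate products U × V with U ∈ τ_X, V ∈ τ_Y (deduplicated):
  ∅ × ∅ = {} (∅)
  {ι} × {p59} = {(ι,p59)}
  {ι} × {p61} = {(ι,p61)}
  {θ, ι} × {p59} = {(θ,p59), (ι,p59)}
  {θ, ι} × {p61} = {(θ,p61), (ι,p61)}
  {ι} × {p59, p61} = {(ι,p59), (ι,p61)}
  {η, θ, ι} × {p59} = {(η,p59), (θ,p59), (ι,p59)}
  {η, θ, ι} × {p61} = {(η,p61), (θ,p61), (ι,p61)}
  {ι} × {p59, p60, p61} = {(ι,p59), (ι,p60), (ι,p61)}
  {θ, ι} × {p59, p61} = {(θ,p59), (θ,p61), (ι,p59), (ι,p61)}
  {η, θ, ι} × {p59, p61} = {(η,p59), (η,p61), (θ,p59), (θ,p61), (ι,p59), (ι,p61)}
  {θ, ι} × {p59, p60, p61} = {(θ,p59), (θ,p60), (θ,p61), (ι,p59), (ι,p60), (ι,p61)}
  {η, θ, ι} × {p59, p60, p61} = {(η,p59), (η,p60), (η,p61), (θ,p59), (θ,p60), (θ,p61), (ι,p59), (ι,p60), (ι,p61)}
These 13 distinct sets form the basis B.
Close under arbitrary unions to get τ_{X×Y}; counting gives |τ_{X×Y}| = 30.


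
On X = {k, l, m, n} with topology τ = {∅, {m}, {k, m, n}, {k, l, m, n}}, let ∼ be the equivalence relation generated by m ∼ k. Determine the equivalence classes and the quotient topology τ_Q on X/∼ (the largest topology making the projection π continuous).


X/∼ = {[k=m], [l], [n]}; |τ_Q| = 3.

Equivalence classes: [k=m], [l], [n].
Quotient map π: X → X/∼ sends k ↦ [k=m], l ↦ [l], m ↦ [k=m], n ↦ [n].
For each subset V ⊆ X/∼, compute π^{-1}(V) ⊆ X and check whether π^{-1}(V) ∈ τ. V is open in τ_Q iff π^{-1}(V) ∈ τ.
  V = {}: π^{-1}(V) = ∅ ∈ τ ✓.
  V = {[k=m]}: π^{-1}(V) = {k, m} ∉ τ ✗.
  V = {[l]}: π^{-1}(V) = {l} ∉ τ ✗.
  V = {[k=m], [l]}: π^{-1}(V) = {k, l, m} ∉ τ ✗.
  V = {[n]}: π^{-1}(V) = {n} ∉ τ ✗.
  V = {[k=m], [n]}: π^{-1}(V) = {k, m, n} ∈ τ ✓.
  V = {[l], [n]}: π^{-1}(V) = {l, n} ∉ τ ✗.
  V = {[k=m], [l], [n]}: π^{-1}(V) = {k, l, m, n} ∈ τ ✓.
Open sets in the quotient: τ_Q = {{}, {[k=m], [n]}, {[k=m], [l], [n]}} (3 elements).


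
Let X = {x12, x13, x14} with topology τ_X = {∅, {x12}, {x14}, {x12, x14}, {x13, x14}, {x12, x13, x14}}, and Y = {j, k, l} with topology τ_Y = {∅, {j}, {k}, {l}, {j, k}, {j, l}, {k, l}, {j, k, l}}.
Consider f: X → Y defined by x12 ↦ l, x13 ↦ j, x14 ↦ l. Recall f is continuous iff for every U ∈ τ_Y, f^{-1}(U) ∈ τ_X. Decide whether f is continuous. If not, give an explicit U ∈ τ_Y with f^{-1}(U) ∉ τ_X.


f is NOT continuous.

Compute f^{-1}(U) for each U ∈ τ_Y:
  U = ∅: f^{-1}(U) = ∅ ∈ τ_X ✓.
  U = {j}: f^{-1}(U) = {x13} ∉ τ_X ✗.
  U = {k}: f^{-1}(U) = ∅ ∈ τ_X ✓.
  U = {l}: f^{-1}(U) = {x12, x14} ∈ τ_X ✓.
  U = {j, k}: f^{-1}(U) = {x13} ∉ τ_X ✗.
  U = {j, l}: f^{-1}(U) = {x12, x13, x14} ∈ τ_X ✓.
  U = {k, l}: f^{-1}(U) = {x12, x14} ∈ τ_X ✓.
  U = {j, k, l}: f^{-1}(U) = {x12, x13, x14} ∈ τ_X ✓.
Found U = {j} with f^{-1}(U) = {x13} not in τ_X. Therefore f is NOT continuous.


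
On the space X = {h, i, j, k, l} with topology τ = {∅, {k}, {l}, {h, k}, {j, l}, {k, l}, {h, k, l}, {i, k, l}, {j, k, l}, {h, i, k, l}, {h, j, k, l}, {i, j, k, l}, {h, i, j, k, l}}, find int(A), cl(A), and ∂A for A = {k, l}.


int(A) = {k, l}, cl(A) = {h, i, j, k, l}, ∂A = {h, i, j}.

Closed sets in (X, τ) are complements of opens:
  closed(X, τ) = {∅, {h}, {i}, {j}, {h, i}, {h, j}, {i, j}, {h, i, j}, {h, i, k}, {i, j, l}, {h, i, j, k}, {h, i, j, l}, {h, i, j, k, l}}.
int(A) = ⋃ {U ∈ τ : U ⊆ A}. Opens contained in A: ∅, {k}, {l}, {k, l}.
Taking the union of these: int(A) = {k, l}.
cl(A) = ⋂ {C closed : A ⊆ C}. Closed sets containing A: {h, i, j, k, l}.
Intersecting these: cl(A) = {h, i, j, k, l}.
∂A = cl(A) ∖ int(A) = {h, i, j, k, l} ∖ {k, l} = {h, i, j}.


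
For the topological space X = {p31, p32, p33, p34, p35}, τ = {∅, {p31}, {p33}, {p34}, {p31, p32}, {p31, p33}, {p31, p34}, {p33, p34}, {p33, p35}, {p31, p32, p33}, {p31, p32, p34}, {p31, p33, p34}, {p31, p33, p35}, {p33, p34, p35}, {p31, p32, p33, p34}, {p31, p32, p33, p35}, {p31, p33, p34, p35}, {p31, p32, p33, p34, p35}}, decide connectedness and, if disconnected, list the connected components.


(X, τ) is disconnected; components = [{p34}, {p31, p32}, {p33, p35}].

Find clopen sets (U ∈ τ with X ∖ U ∈ τ):
  U = ∅, X ∖ U = {p31, p32, p33, p34, p35} — both open, so U is clopen.
  U = {p34}, X ∖ U = {p31, p32, p33, p35} — both open, so U is clopen.
  U = {p31, p32}, X ∖ U = {p33, p34, p35} — both open, so U is clopen.
  U = {p33, p35}, X ∖ U = {p31, p32, p34} — both open, so U is clopen.
  U = {p31, p32, p34}, X ∖ U = {p33, p35} — both open, so U is clopen.
  U = {p33, p34, p35}, X ∖ U = {p31, p32} — both open, so U is clopen.
  U = {p31, p32, p33, p35}, X ∖ U = {p34} — both open, so U is clopen.
  U = {p31, p32, p33, p34, p35}, X ∖ U = ∅ — both open, so U is clopen.
Nontrivial clopen(s) exist: e.g. {p34}. So (X, τ) is disconnected.
Compute connected components by grouping points that agree on all clopens:
  component: {p34}
  component: {p31, p32}
  component: {p33, p35}


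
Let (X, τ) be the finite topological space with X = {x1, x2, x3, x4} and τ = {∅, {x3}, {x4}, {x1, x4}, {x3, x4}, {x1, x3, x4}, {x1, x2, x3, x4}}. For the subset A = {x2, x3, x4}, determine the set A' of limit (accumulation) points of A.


A' = {x1, x2}

For each x ∈ X, list the open sets U ∈ τ with x ∈ U, then check whether U ∩ (A ∖ {x}) ≠ ∅ for every such U.
  x = x1: opens ∋ x are {x1, x4}, {x1, x3, x4}, {x1, x2, x3, x4}; each meets A ∖ {x1}, so x IS a limit point.
  x = x2: opens ∋ x are {x1, x2, x3, x4}; each meets A ∖ {x2}, so x IS a limit point.
  x = x3: open {x3} ∋ x has {x3} ∩ (A ∖ {x3}) = ∅, so x is NOT a limit point.
  x = x4: open {x4} ∋ x has {x4} ∩ (A ∖ {x4}) = ∅, so x is NOT a limit point.
Collecting: A' = {x1, x2}.


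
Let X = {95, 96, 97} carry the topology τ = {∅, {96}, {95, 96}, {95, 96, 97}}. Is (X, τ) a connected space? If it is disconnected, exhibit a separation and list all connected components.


(X, τ) is connected.

Find clopen sets (U ∈ τ with X ∖ U ∈ τ):
  U = ∅, X ∖ U = {95, 96, 97} — both open, so U is clopen.
  U = {95, 96, 97}, X ∖ U = ∅ — both open, so U is clopen.
Only trivial clopens (∅ and X) exist, so (X, τ) is connected.
Compute connected components by grouping points that agree on all clopens:
  component: {95, 96, 97}


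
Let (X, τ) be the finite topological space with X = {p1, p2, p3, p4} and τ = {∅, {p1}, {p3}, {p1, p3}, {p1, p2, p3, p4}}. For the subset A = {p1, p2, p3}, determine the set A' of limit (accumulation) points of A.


A' = {p2, p4}

For each x ∈ X, list the open sets U ∈ τ with x ∈ U, then check whether U ∩ (A ∖ {x}) ≠ ∅ for every such U.
  x = p1: open {p1} ∋ x has {p1} ∩ (A ∖ {p1}) = ∅, so x is NOT a limit point.
  x = p2: opens ∋ x are {p1, p2, p3, p4}; each meets A ∖ {p2}, so x IS a limit point.
  x = p3: open {p3} ∋ x has {p3} ∩ (A ∖ {p3}) = ∅, so x is NOT a limit point.
  x = p4: opens ∋ x are {p1, p2, p3, p4}; each meets A ∖ {p4}, so x IS a limit point.
Collecting: A' = {p2, p4}.


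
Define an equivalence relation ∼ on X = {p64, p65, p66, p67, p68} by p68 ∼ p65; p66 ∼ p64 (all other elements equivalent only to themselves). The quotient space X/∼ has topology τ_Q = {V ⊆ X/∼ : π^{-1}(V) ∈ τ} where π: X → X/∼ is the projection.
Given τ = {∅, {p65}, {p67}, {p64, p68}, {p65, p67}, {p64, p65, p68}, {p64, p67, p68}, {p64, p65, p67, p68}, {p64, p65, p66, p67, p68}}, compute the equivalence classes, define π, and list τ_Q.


X/∼ = {[p64=p66], [p65=p68], [p67]}; |τ_Q| = 3.

Equivalence classes: [p64=p66], [p65=p68], [p67].
Quotient map π: X → X/∼ sends p64 ↦ [p64=p66], p65 ↦ [p65=p68], p66 ↦ [p64=p66], p67 ↦ [p67], p68 ↦ [p65=p68].
For each subset V ⊆ X/∼, compute π^{-1}(V) ⊆ X and check whether π^{-1}(V) ∈ τ. V is open in τ_Q iff π^{-1}(V) ∈ τ.
  V = {}: π^{-1}(V) = ∅ ∈ τ ✓.
  V = {[p64=p66]}: π^{-1}(V) = {p64, p66} ∉ τ ✗.
  V = {[p65=p68]}: π^{-1}(V) = {p65, p68} ∉ τ ✗.
  V = {[p64=p66], [p65=p68]}: π^{-1}(V) = {p64, p65, p66, p68} ∉ τ ✗.
  V = {[p67]}: π^{-1}(V) = {p67} ∈ τ ✓.
  V = {[p64=p66], [p67]}: π^{-1}(V) = {p64, p66, p67} ∉ τ ✗.
  V = {[p65=p68], [p67]}: π^{-1}(V) = {p65, p67, p68} ∉ τ ✗.
  V = {[p64=p66], [p65=p68], [p67]}: π^{-1}(V) = {p64, p65, p66, p67, p68} ∈ τ ✓.
Open sets in the quotient: τ_Q = {{}, {[p67]}, {[p64=p66], [p65=p68], [p67]}} (3 elements).


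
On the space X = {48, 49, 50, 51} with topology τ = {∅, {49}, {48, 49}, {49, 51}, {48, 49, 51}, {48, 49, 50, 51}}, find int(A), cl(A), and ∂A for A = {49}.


int(A) = {49}, cl(A) = {48, 49, 50, 51}, ∂A = {48, 50, 51}.

Closed sets in (X, τ) are complements of opens:
  closed(X, τ) = {∅, {50}, {48, 50}, {50, 51}, {48, 50, 51}, {48, 49, 50, 51}}.
int(A) = ⋃ {U ∈ τ : U ⊆ A}. Opens contained in A: ∅, {49}.
Taking the union of these: int(A) = {49}.
cl(A) = ⋂ {C closed : A ⊆ C}. Closed sets containing A: {48, 49, 50, 51}.
Intersecting these: cl(A) = {48, 49, 50, 51}.
∂A = cl(A) ∖ int(A) = {48, 49, 50, 51} ∖ {49} = {48, 50, 51}.


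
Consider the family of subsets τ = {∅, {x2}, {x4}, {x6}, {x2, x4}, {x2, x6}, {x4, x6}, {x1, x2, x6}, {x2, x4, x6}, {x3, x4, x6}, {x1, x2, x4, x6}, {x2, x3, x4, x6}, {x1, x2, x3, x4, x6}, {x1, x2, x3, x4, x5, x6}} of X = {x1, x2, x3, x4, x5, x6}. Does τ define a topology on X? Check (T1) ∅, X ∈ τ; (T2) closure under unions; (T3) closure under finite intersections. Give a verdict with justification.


τ IS a topology on X.

Axiom (T1): ∅ ∈ τ? Yes; X ∈ τ? Yes.
Axiom (T2/T3): check pairwise unions and intersections of members of τ.
All pairwise intersections and unions checked — each lies in τ. Therefore τ satisfies (T1), (T2), (T3): it IS a topology on X.


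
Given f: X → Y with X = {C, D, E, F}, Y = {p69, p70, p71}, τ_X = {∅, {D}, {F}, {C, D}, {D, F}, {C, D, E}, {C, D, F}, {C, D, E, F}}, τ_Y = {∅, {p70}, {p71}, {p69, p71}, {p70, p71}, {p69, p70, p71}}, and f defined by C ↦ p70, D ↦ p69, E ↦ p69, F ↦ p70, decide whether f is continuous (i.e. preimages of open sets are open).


f is NOT continuous.

Compute f^{-1}(U) for each U ∈ τ_Y:
  U = ∅: f^{-1}(U) = ∅ ∈ τ_X ✓.
  U = {p70}: f^{-1}(U) = {C, F} ∉ τ_X ✗.
  U = {p71}: f^{-1}(U) = ∅ ∈ τ_X ✓.
  U = {p69, p71}: f^{-1}(U) = {D, E} ∉ τ_X ✗.
  U = {p70, p71}: f^{-1}(U) = {C, F} ∉ τ_X ✗.
  U = {p69, p70, p71}: f^{-1}(U) = {C, D, E, F} ∈ τ_X ✓.
Found U = {p70} with f^{-1}(U) = {C, F} not in τ_X. Therefore f is NOT continuous.
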